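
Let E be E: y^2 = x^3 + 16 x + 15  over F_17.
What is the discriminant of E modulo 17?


4 a^3 + 27 b^2 = 4*16^3 + 27*15^2 = 16384 + 6075 = 22459
Delta = -16 * (22459) = -359344
Delta mod 17 = 2

Delta = 2 (mod 17)


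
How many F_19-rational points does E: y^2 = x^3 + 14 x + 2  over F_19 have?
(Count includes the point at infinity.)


For each x in F_19, count y with y^2 = x^3 + 14 x + 2 mod 19:
  x = 1: RHS = 17, y in [6, 13]  -> 2 point(s)
  x = 2: RHS = 0, y in [0]  -> 1 point(s)
  x = 5: RHS = 7, y in [8, 11]  -> 2 point(s)
  x = 6: RHS = 17, y in [6, 13]  -> 2 point(s)
  x = 7: RHS = 6, y in [5, 14]  -> 2 point(s)
  x = 11: RHS = 5, y in [9, 10]  -> 2 point(s)
  x = 12: RHS = 17, y in [6, 13]  -> 2 point(s)
  x = 13: RHS = 6, y in [5, 14]  -> 2 point(s)
  x = 14: RHS = 16, y in [4, 15]  -> 2 point(s)
  x = 16: RHS = 9, y in [3, 16]  -> 2 point(s)
  x = 17: RHS = 4, y in [2, 17]  -> 2 point(s)
  x = 18: RHS = 6, y in [5, 14]  -> 2 point(s)
Affine points: 23. Add the point at infinity: total = 24.

#E(F_19) = 24


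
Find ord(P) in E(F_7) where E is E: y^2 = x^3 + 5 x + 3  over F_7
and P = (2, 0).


Compute successive multiples of P until we hit O:
  1P = (2, 0)
  2P = O

ord(P) = 2


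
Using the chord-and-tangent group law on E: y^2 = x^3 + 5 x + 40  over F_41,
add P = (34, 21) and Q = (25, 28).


P != Q, so use the chord formula.
s = (y2 - y1) / (x2 - x1) = (7) / (32) mod 41 = 22
x3 = s^2 - x1 - x2 mod 41 = 22^2 - 34 - 25 = 15
y3 = s (x1 - x3) - y1 mod 41 = 22 * (34 - 15) - 21 = 28

P + Q = (15, 28)


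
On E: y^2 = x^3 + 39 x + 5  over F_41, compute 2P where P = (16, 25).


Doubling: s = (3 x1^2 + a) / (2 y1)
s = (3*16^2 + 39) / (2*25) mod 41 = 35
x3 = s^2 - 2 x1 mod 41 = 35^2 - 2*16 = 4
y3 = s (x1 - x3) - y1 mod 41 = 35 * (16 - 4) - 25 = 26

2P = (4, 26)


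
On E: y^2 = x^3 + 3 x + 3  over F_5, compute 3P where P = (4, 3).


k = 3 = 11_2 (binary, LSB first: 11)
Double-and-add from P = (4, 3):
  bit 0 = 1: acc = O + (4, 3) = (4, 3)
  bit 1 = 1: acc = (4, 3) + (3, 3) = (3, 2)

3P = (3, 2)


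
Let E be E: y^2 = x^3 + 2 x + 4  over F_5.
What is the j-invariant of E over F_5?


Delta = -16(4 a^3 + 27 b^2) mod 5 = 1
-1728 * (4 a)^3 = -1728 * (4*2)^3 mod 5 = 4
j = 4 * 1^(-1) mod 5 = 4

j = 4 (mod 5)


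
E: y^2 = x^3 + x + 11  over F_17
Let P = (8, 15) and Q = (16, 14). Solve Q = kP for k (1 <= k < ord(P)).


Enumerate multiples of P until we hit Q = (16, 14):
  1P = (8, 15)
  2P = (16, 14)
Match found at i = 2.

k = 2


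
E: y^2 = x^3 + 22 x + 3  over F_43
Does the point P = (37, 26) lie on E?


Check whether y^2 = x^3 + 22 x + 3 (mod 43) for (x, y) = (37, 26).
LHS: y^2 = 26^2 mod 43 = 31
RHS: x^3 + 22 x + 3 = 37^3 + 22*37 + 3 mod 43 = 42
LHS != RHS

No, not on the curve


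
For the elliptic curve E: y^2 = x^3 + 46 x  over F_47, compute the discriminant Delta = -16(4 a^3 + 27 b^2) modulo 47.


4 a^3 + 27 b^2 = 4*46^3 + 27*0^2 = 389344 + 0 = 389344
Delta = -16 * (389344) = -6229504
Delta mod 47 = 17

Delta = 17 (mod 47)


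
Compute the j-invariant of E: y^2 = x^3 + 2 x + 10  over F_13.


Delta = -16(4 a^3 + 27 b^2) mod 13 = 7
-1728 * (4 a)^3 = -1728 * (4*2)^3 mod 13 = 5
j = 5 * 7^(-1) mod 13 = 10

j = 10 (mod 13)


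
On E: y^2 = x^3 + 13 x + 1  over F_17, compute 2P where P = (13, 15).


k = 2 = 10_2 (binary, LSB first: 01)
Double-and-add from P = (13, 15):
  bit 0 = 0: acc unchanged = O
  bit 1 = 1: acc = O + (10, 3) = (10, 3)

2P = (10, 3)


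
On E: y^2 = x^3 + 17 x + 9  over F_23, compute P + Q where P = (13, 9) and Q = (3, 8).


P != Q, so use the chord formula.
s = (y2 - y1) / (x2 - x1) = (22) / (13) mod 23 = 7
x3 = s^2 - x1 - x2 mod 23 = 7^2 - 13 - 3 = 10
y3 = s (x1 - x3) - y1 mod 23 = 7 * (13 - 10) - 9 = 12

P + Q = (10, 12)


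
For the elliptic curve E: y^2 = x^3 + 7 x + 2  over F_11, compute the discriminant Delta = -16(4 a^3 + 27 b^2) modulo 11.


4 a^3 + 27 b^2 = 4*7^3 + 27*2^2 = 1372 + 108 = 1480
Delta = -16 * (1480) = -23680
Delta mod 11 = 3

Delta = 3 (mod 11)


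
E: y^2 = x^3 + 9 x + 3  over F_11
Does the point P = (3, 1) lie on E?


Check whether y^2 = x^3 + 9 x + 3 (mod 11) for (x, y) = (3, 1).
LHS: y^2 = 1^2 mod 11 = 1
RHS: x^3 + 9 x + 3 = 3^3 + 9*3 + 3 mod 11 = 2
LHS != RHS

No, not on the curve


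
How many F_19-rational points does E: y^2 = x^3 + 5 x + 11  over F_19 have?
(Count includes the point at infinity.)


For each x in F_19, count y with y^2 = x^3 + 5 x + 11 mod 19:
  x = 0: RHS = 11, y in [7, 12]  -> 2 point(s)
  x = 1: RHS = 17, y in [6, 13]  -> 2 point(s)
  x = 4: RHS = 0, y in [0]  -> 1 point(s)
  x = 5: RHS = 9, y in [3, 16]  -> 2 point(s)
  x = 7: RHS = 9, y in [3, 16]  -> 2 point(s)
  x = 9: RHS = 6, y in [5, 14]  -> 2 point(s)
  x = 10: RHS = 16, y in [4, 15]  -> 2 point(s)
  x = 16: RHS = 7, y in [8, 11]  -> 2 point(s)
  x = 18: RHS = 5, y in [9, 10]  -> 2 point(s)
Affine points: 17. Add the point at infinity: total = 18.

#E(F_19) = 18


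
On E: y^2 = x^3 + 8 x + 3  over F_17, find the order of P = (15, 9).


Compute successive multiples of P until we hit O:
  1P = (15, 9)
  2P = (13, 14)
  3P = (8, 16)
  4P = (12, 5)
  5P = (5, 10)
  6P = (5, 7)
  7P = (12, 12)
  8P = (8, 1)
  ... (continuing to 11P)
  11P = O

ord(P) = 11


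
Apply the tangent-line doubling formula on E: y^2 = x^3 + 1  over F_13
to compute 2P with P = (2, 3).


Doubling: s = (3 x1^2 + a) / (2 y1)
s = (3*2^2 + 0) / (2*3) mod 13 = 2
x3 = s^2 - 2 x1 mod 13 = 2^2 - 2*2 = 0
y3 = s (x1 - x3) - y1 mod 13 = 2 * (2 - 0) - 3 = 1

2P = (0, 1)


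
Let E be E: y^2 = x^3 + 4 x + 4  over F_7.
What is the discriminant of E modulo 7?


4 a^3 + 27 b^2 = 4*4^3 + 27*4^2 = 256 + 432 = 688
Delta = -16 * (688) = -11008
Delta mod 7 = 3

Delta = 3 (mod 7)


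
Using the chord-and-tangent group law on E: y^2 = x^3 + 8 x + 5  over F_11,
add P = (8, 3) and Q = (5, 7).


P != Q, so use the chord formula.
s = (y2 - y1) / (x2 - x1) = (4) / (8) mod 11 = 6
x3 = s^2 - x1 - x2 mod 11 = 6^2 - 8 - 5 = 1
y3 = s (x1 - x3) - y1 mod 11 = 6 * (8 - 1) - 3 = 6

P + Q = (1, 6)


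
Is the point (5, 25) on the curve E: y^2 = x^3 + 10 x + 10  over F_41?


Check whether y^2 = x^3 + 10 x + 10 (mod 41) for (x, y) = (5, 25).
LHS: y^2 = 25^2 mod 41 = 10
RHS: x^3 + 10 x + 10 = 5^3 + 10*5 + 10 mod 41 = 21
LHS != RHS

No, not on the curve


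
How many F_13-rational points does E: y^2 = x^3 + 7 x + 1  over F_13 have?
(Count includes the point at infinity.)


For each x in F_13, count y with y^2 = x^3 + 7 x + 1 mod 13:
  x = 0: RHS = 1, y in [1, 12]  -> 2 point(s)
  x = 1: RHS = 9, y in [3, 10]  -> 2 point(s)
  x = 2: RHS = 10, y in [6, 7]  -> 2 point(s)
  x = 3: RHS = 10, y in [6, 7]  -> 2 point(s)
  x = 6: RHS = 12, y in [5, 8]  -> 2 point(s)
  x = 7: RHS = 3, y in [4, 9]  -> 2 point(s)
  x = 8: RHS = 10, y in [6, 7]  -> 2 point(s)
  x = 9: RHS = 0, y in [0]  -> 1 point(s)
Affine points: 15. Add the point at infinity: total = 16.

#E(F_13) = 16


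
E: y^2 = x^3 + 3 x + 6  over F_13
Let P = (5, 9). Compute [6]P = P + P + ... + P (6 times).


k = 6 = 110_2 (binary, LSB first: 011)
Double-and-add from P = (5, 9):
  bit 0 = 0: acc unchanged = O
  bit 1 = 1: acc = O + (3, 4) = (3, 4)
  bit 2 = 1: acc = (3, 4) + (4, 2) = (10, 10)

6P = (10, 10)


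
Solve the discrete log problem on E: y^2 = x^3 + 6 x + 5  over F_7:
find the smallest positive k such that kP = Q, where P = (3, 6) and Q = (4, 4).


Enumerate multiples of P until we hit Q = (4, 4):
  1P = (3, 6)
  2P = (2, 2)
  3P = (4, 4)
Match found at i = 3.

k = 3


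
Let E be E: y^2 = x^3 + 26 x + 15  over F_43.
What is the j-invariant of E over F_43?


Delta = -16(4 a^3 + 27 b^2) mod 43 = 39
-1728 * (4 a)^3 = -1728 * (4*26)^3 mod 43 = 42
j = 42 * 39^(-1) mod 43 = 11

j = 11 (mod 43)


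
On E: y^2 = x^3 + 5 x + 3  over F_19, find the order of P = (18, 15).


Compute successive multiples of P until we hit O:
  1P = (18, 15)
  2P = (3, 8)
  3P = (7, 18)
  4P = (17, 2)
  5P = (1, 16)
  6P = (5, 1)
  7P = (12, 9)
  8P = (9, 13)
  ... (continuing to 25P)
  25P = O

ord(P) = 25


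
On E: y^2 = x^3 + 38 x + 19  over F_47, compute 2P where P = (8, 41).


Doubling: s = (3 x1^2 + a) / (2 y1)
s = (3*8^2 + 38) / (2*41) mod 47 = 20
x3 = s^2 - 2 x1 mod 47 = 20^2 - 2*8 = 8
y3 = s (x1 - x3) - y1 mod 47 = 20 * (8 - 8) - 41 = 6

2P = (8, 6)


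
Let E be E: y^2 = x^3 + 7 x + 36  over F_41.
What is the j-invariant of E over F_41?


Delta = -16(4 a^3 + 27 b^2) mod 41 = 7
-1728 * (4 a)^3 = -1728 * (4*7)^3 mod 41 = 21
j = 21 * 7^(-1) mod 41 = 3

j = 3 (mod 41)


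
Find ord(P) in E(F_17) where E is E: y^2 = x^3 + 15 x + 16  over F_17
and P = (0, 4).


Compute successive multiples of P until we hit O:
  1P = (0, 4)
  2P = (16, 0)
  3P = (0, 13)
  4P = O

ord(P) = 4


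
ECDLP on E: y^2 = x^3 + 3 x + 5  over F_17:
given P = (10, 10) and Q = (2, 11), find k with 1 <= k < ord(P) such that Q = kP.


Enumerate multiples of P until we hit Q = (2, 11):
  1P = (10, 10)
  2P = (15, 12)
  3P = (1, 14)
  4P = (2, 11)
Match found at i = 4.

k = 4


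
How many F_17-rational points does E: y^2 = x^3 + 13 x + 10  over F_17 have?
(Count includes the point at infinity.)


For each x in F_17, count y with y^2 = x^3 + 13 x + 10 mod 17:
  x = 3: RHS = 8, y in [5, 12]  -> 2 point(s)
  x = 5: RHS = 13, y in [8, 9]  -> 2 point(s)
  x = 6: RHS = 15, y in [7, 10]  -> 2 point(s)
  x = 7: RHS = 2, y in [6, 11]  -> 2 point(s)
  x = 10: RHS = 1, y in [1, 16]  -> 2 point(s)
  x = 13: RHS = 13, y in [8, 9]  -> 2 point(s)
  x = 16: RHS = 13, y in [8, 9]  -> 2 point(s)
Affine points: 14. Add the point at infinity: total = 15.

#E(F_17) = 15


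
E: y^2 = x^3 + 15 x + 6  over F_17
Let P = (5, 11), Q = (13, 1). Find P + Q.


P != Q, so use the chord formula.
s = (y2 - y1) / (x2 - x1) = (7) / (8) mod 17 = 3
x3 = s^2 - x1 - x2 mod 17 = 3^2 - 5 - 13 = 8
y3 = s (x1 - x3) - y1 mod 17 = 3 * (5 - 8) - 11 = 14

P + Q = (8, 14)


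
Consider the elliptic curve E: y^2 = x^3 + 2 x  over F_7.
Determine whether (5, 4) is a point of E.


Check whether y^2 = x^3 + 2 x + 0 (mod 7) for (x, y) = (5, 4).
LHS: y^2 = 4^2 mod 7 = 2
RHS: x^3 + 2 x + 0 = 5^3 + 2*5 + 0 mod 7 = 2
LHS = RHS

Yes, on the curve


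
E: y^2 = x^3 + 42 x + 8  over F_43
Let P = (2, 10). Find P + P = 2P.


Doubling: s = (3 x1^2 + a) / (2 y1)
s = (3*2^2 + 42) / (2*10) mod 43 = 7
x3 = s^2 - 2 x1 mod 43 = 7^2 - 2*2 = 2
y3 = s (x1 - x3) - y1 mod 43 = 7 * (2 - 2) - 10 = 33

2P = (2, 33)


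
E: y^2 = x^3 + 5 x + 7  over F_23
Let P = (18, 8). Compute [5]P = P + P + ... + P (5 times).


k = 5 = 101_2 (binary, LSB first: 101)
Double-and-add from P = (18, 8):
  bit 0 = 1: acc = O + (18, 8) = (18, 8)
  bit 1 = 0: acc unchanged = (18, 8)
  bit 2 = 1: acc = (18, 8) + (22, 1) = (22, 22)

5P = (22, 22)


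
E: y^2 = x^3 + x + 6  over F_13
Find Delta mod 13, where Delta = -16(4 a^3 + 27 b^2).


4 a^3 + 27 b^2 = 4*1^3 + 27*6^2 = 4 + 972 = 976
Delta = -16 * (976) = -15616
Delta mod 13 = 10

Delta = 10 (mod 13)


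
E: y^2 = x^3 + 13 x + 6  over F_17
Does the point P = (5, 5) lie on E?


Check whether y^2 = x^3 + 13 x + 6 (mod 17) for (x, y) = (5, 5).
LHS: y^2 = 5^2 mod 17 = 8
RHS: x^3 + 13 x + 6 = 5^3 + 13*5 + 6 mod 17 = 9
LHS != RHS

No, not on the curve


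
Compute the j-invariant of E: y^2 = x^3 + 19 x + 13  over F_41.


Delta = -16(4 a^3 + 27 b^2) mod 41 = 24
-1728 * (4 a)^3 = -1728 * (4*19)^3 mod 41 = 25
j = 25 * 24^(-1) mod 41 = 13

j = 13 (mod 41)


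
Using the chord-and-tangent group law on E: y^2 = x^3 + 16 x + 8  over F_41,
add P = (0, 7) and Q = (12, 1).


P != Q, so use the chord formula.
s = (y2 - y1) / (x2 - x1) = (35) / (12) mod 41 = 20
x3 = s^2 - x1 - x2 mod 41 = 20^2 - 0 - 12 = 19
y3 = s (x1 - x3) - y1 mod 41 = 20 * (0 - 19) - 7 = 23

P + Q = (19, 23)


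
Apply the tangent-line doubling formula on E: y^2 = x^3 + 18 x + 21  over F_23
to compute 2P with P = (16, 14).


Doubling: s = (3 x1^2 + a) / (2 y1)
s = (3*16^2 + 18) / (2*14) mod 23 = 10
x3 = s^2 - 2 x1 mod 23 = 10^2 - 2*16 = 22
y3 = s (x1 - x3) - y1 mod 23 = 10 * (16 - 22) - 14 = 18

2P = (22, 18)


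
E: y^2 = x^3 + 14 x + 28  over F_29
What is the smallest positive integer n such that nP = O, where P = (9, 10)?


Compute successive multiples of P until we hit O:
  1P = (9, 10)
  2P = (18, 15)
  3P = (22, 15)
  4P = (22, 14)
  5P = (18, 14)
  6P = (9, 19)
  7P = O

ord(P) = 7


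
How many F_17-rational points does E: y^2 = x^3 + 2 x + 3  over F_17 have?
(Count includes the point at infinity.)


For each x in F_17, count y with y^2 = x^3 + 2 x + 3 mod 17:
  x = 2: RHS = 15, y in [7, 10]  -> 2 point(s)
  x = 3: RHS = 2, y in [6, 11]  -> 2 point(s)
  x = 5: RHS = 2, y in [6, 11]  -> 2 point(s)
  x = 8: RHS = 4, y in [2, 15]  -> 2 point(s)
  x = 9: RHS = 2, y in [6, 11]  -> 2 point(s)
  x = 11: RHS = 13, y in [8, 9]  -> 2 point(s)
  x = 12: RHS = 4, y in [2, 15]  -> 2 point(s)
  x = 13: RHS = 16, y in [4, 13]  -> 2 point(s)
  x = 14: RHS = 4, y in [2, 15]  -> 2 point(s)
  x = 15: RHS = 8, y in [5, 12]  -> 2 point(s)
  x = 16: RHS = 0, y in [0]  -> 1 point(s)
Affine points: 21. Add the point at infinity: total = 22.

#E(F_17) = 22


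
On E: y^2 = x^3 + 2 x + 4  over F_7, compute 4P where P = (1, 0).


k = 4 = 100_2 (binary, LSB first: 001)
Double-and-add from P = (1, 0):
  bit 0 = 0: acc unchanged = O
  bit 1 = 0: acc unchanged = O
  bit 2 = 1: acc = O + O = O

4P = O


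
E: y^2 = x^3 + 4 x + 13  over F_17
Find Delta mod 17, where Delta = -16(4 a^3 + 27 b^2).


4 a^3 + 27 b^2 = 4*4^3 + 27*13^2 = 256 + 4563 = 4819
Delta = -16 * (4819) = -77104
Delta mod 17 = 8

Delta = 8 (mod 17)


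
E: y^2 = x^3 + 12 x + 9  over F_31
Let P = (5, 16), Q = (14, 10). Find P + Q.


P != Q, so use the chord formula.
s = (y2 - y1) / (x2 - x1) = (25) / (9) mod 31 = 20
x3 = s^2 - x1 - x2 mod 31 = 20^2 - 5 - 14 = 9
y3 = s (x1 - x3) - y1 mod 31 = 20 * (5 - 9) - 16 = 28

P + Q = (9, 28)


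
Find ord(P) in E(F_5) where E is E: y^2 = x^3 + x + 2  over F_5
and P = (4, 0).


Compute successive multiples of P until we hit O:
  1P = (4, 0)
  2P = O

ord(P) = 2


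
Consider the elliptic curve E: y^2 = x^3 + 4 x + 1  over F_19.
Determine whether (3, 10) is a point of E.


Check whether y^2 = x^3 + 4 x + 1 (mod 19) for (x, y) = (3, 10).
LHS: y^2 = 10^2 mod 19 = 5
RHS: x^3 + 4 x + 1 = 3^3 + 4*3 + 1 mod 19 = 2
LHS != RHS

No, not on the curve


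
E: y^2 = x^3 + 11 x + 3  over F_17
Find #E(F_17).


For each x in F_17, count y with y^2 = x^3 + 11 x + 3 mod 17:
  x = 1: RHS = 15, y in [7, 10]  -> 2 point(s)
  x = 2: RHS = 16, y in [4, 13]  -> 2 point(s)
  x = 4: RHS = 9, y in [3, 14]  -> 2 point(s)
  x = 5: RHS = 13, y in [8, 9]  -> 2 point(s)
  x = 6: RHS = 13, y in [8, 9]  -> 2 point(s)
  x = 7: RHS = 15, y in [7, 10]  -> 2 point(s)
  x = 8: RHS = 8, y in [5, 12]  -> 2 point(s)
  x = 9: RHS = 15, y in [7, 10]  -> 2 point(s)
  x = 10: RHS = 8, y in [5, 12]  -> 2 point(s)
  x = 16: RHS = 8, y in [5, 12]  -> 2 point(s)
Affine points: 20. Add the point at infinity: total = 21.

#E(F_17) = 21


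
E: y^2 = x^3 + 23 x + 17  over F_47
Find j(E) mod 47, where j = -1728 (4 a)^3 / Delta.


Delta = -16(4 a^3 + 27 b^2) mod 47 = 39
-1728 * (4 a)^3 = -1728 * (4*23)^3 mod 47 = 6
j = 6 * 39^(-1) mod 47 = 11

j = 11 (mod 47)


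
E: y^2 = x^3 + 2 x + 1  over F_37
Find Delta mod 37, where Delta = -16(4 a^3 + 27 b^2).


4 a^3 + 27 b^2 = 4*2^3 + 27*1^2 = 32 + 27 = 59
Delta = -16 * (59) = -944
Delta mod 37 = 18

Delta = 18 (mod 37)


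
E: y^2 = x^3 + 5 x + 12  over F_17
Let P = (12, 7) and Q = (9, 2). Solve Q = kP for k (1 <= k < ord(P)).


Enumerate multiples of P until we hit Q = (9, 2):
  1P = (12, 7)
  2P = (9, 15)
  3P = (5, 14)
  4P = (1, 16)
  5P = (2, 8)
  6P = (11, 15)
  7P = (7, 4)
  8P = (14, 2)
  9P = (10, 5)
  10P = (13, 9)
  11P = (13, 8)
  12P = (10, 12)
  13P = (14, 15)
  14P = (7, 13)
  15P = (11, 2)
  16P = (2, 9)
  17P = (1, 1)
  18P = (5, 3)
  19P = (9, 2)
Match found at i = 19.

k = 19


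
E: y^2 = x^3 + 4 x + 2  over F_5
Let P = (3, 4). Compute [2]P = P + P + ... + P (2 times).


k = 2 = 10_2 (binary, LSB first: 01)
Double-and-add from P = (3, 4):
  bit 0 = 0: acc unchanged = O
  bit 1 = 1: acc = O + (3, 1) = (3, 1)

2P = (3, 1)


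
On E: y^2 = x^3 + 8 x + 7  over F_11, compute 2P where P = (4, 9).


Doubling: s = (3 x1^2 + a) / (2 y1)
s = (3*4^2 + 8) / (2*9) mod 11 = 8
x3 = s^2 - 2 x1 mod 11 = 8^2 - 2*4 = 1
y3 = s (x1 - x3) - y1 mod 11 = 8 * (4 - 1) - 9 = 4

2P = (1, 4)


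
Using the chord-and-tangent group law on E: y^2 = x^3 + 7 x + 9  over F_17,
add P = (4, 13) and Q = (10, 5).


P != Q, so use the chord formula.
s = (y2 - y1) / (x2 - x1) = (9) / (6) mod 17 = 10
x3 = s^2 - x1 - x2 mod 17 = 10^2 - 4 - 10 = 1
y3 = s (x1 - x3) - y1 mod 17 = 10 * (4 - 1) - 13 = 0

P + Q = (1, 0)


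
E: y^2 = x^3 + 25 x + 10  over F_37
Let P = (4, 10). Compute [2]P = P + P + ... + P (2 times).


k = 2 = 10_2 (binary, LSB first: 01)
Double-and-add from P = (4, 10):
  bit 0 = 0: acc unchanged = O
  bit 1 = 1: acc = O + (13, 33) = (13, 33)

2P = (13, 33)


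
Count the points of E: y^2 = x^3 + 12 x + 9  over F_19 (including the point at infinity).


For each x in F_19, count y with y^2 = x^3 + 12 x + 9 mod 19:
  x = 0: RHS = 9, y in [3, 16]  -> 2 point(s)
  x = 4: RHS = 7, y in [8, 11]  -> 2 point(s)
  x = 5: RHS = 4, y in [2, 17]  -> 2 point(s)
  x = 8: RHS = 9, y in [3, 16]  -> 2 point(s)
  x = 11: RHS = 9, y in [3, 16]  -> 2 point(s)
  x = 12: RHS = 0, y in [0]  -> 1 point(s)
  x = 13: RHS = 6, y in [5, 14]  -> 2 point(s)
  x = 15: RHS = 11, y in [7, 12]  -> 2 point(s)
Affine points: 15. Add the point at infinity: total = 16.

#E(F_19) = 16


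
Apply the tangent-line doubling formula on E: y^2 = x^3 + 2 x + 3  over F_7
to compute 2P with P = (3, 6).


Doubling: s = (3 x1^2 + a) / (2 y1)
s = (3*3^2 + 2) / (2*6) mod 7 = 3
x3 = s^2 - 2 x1 mod 7 = 3^2 - 2*3 = 3
y3 = s (x1 - x3) - y1 mod 7 = 3 * (3 - 3) - 6 = 1

2P = (3, 1)


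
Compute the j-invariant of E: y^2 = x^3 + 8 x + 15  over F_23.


Delta = -16(4 a^3 + 27 b^2) mod 23 = 5
-1728 * (4 a)^3 = -1728 * (4*8)^3 mod 23 = 21
j = 21 * 5^(-1) mod 23 = 18

j = 18 (mod 23)


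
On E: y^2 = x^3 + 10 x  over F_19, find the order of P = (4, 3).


Compute successive multiples of P until we hit O:
  1P = (4, 3)
  2P = (1, 7)
  3P = (1, 12)
  4P = (4, 16)
  5P = O

ord(P) = 5


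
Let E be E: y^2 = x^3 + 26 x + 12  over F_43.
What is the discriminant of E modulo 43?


4 a^3 + 27 b^2 = 4*26^3 + 27*12^2 = 70304 + 3888 = 74192
Delta = -16 * (74192) = -1187072
Delta mod 43 = 29

Delta = 29 (mod 43)


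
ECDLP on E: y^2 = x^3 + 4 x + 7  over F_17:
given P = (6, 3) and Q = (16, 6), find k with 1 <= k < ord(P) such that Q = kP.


Enumerate multiples of P until we hit Q = (16, 6):
  1P = (6, 3)
  2P = (4, 6)
  3P = (5, 4)
  4P = (7, 15)
  5P = (12, 10)
  6P = (15, 12)
  7P = (14, 6)
  8P = (16, 6)
Match found at i = 8.

k = 8


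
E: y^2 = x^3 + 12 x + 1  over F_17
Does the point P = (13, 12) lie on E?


Check whether y^2 = x^3 + 12 x + 1 (mod 17) for (x, y) = (13, 12).
LHS: y^2 = 12^2 mod 17 = 8
RHS: x^3 + 12 x + 1 = 13^3 + 12*13 + 1 mod 17 = 8
LHS = RHS

Yes, on the curve


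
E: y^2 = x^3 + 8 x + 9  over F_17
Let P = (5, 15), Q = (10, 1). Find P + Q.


P != Q, so use the chord formula.
s = (y2 - y1) / (x2 - x1) = (3) / (5) mod 17 = 4
x3 = s^2 - x1 - x2 mod 17 = 4^2 - 5 - 10 = 1
y3 = s (x1 - x3) - y1 mod 17 = 4 * (5 - 1) - 15 = 1

P + Q = (1, 1)


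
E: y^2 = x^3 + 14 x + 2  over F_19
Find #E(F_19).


For each x in F_19, count y with y^2 = x^3 + 14 x + 2 mod 19:
  x = 1: RHS = 17, y in [6, 13]  -> 2 point(s)
  x = 2: RHS = 0, y in [0]  -> 1 point(s)
  x = 5: RHS = 7, y in [8, 11]  -> 2 point(s)
  x = 6: RHS = 17, y in [6, 13]  -> 2 point(s)
  x = 7: RHS = 6, y in [5, 14]  -> 2 point(s)
  x = 11: RHS = 5, y in [9, 10]  -> 2 point(s)
  x = 12: RHS = 17, y in [6, 13]  -> 2 point(s)
  x = 13: RHS = 6, y in [5, 14]  -> 2 point(s)
  x = 14: RHS = 16, y in [4, 15]  -> 2 point(s)
  x = 16: RHS = 9, y in [3, 16]  -> 2 point(s)
  x = 17: RHS = 4, y in [2, 17]  -> 2 point(s)
  x = 18: RHS = 6, y in [5, 14]  -> 2 point(s)
Affine points: 23. Add the point at infinity: total = 24.

#E(F_19) = 24


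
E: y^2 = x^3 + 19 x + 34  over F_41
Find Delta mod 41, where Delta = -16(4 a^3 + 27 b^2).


4 a^3 + 27 b^2 = 4*19^3 + 27*34^2 = 27436 + 31212 = 58648
Delta = -16 * (58648) = -938368
Delta mod 41 = 40

Delta = 40 (mod 41)


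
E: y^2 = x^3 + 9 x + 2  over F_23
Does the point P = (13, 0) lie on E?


Check whether y^2 = x^3 + 9 x + 2 (mod 23) for (x, y) = (13, 0).
LHS: y^2 = 0^2 mod 23 = 0
RHS: x^3 + 9 x + 2 = 13^3 + 9*13 + 2 mod 23 = 16
LHS != RHS

No, not on the curve


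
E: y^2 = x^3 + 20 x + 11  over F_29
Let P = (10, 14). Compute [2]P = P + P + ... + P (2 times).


k = 2 = 10_2 (binary, LSB first: 01)
Double-and-add from P = (10, 14):
  bit 0 = 0: acc unchanged = O
  bit 1 = 1: acc = O + (10, 15) = (10, 15)

2P = (10, 15)


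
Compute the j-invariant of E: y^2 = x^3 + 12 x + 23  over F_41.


Delta = -16(4 a^3 + 27 b^2) mod 41 = 32
-1728 * (4 a)^3 = -1728 * (4*12)^3 mod 41 = 33
j = 33 * 32^(-1) mod 41 = 10

j = 10 (mod 41)


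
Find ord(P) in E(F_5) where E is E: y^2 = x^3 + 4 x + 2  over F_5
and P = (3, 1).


Compute successive multiples of P until we hit O:
  1P = (3, 1)
  2P = (3, 4)
  3P = O

ord(P) = 3


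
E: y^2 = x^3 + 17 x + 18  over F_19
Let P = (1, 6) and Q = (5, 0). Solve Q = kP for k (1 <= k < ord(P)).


Enumerate multiples of P until we hit Q = (5, 0):
  1P = (1, 6)
  2P = (5, 0)
Match found at i = 2.

k = 2


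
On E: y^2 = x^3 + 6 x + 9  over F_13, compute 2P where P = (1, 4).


Doubling: s = (3 x1^2 + a) / (2 y1)
s = (3*1^2 + 6) / (2*4) mod 13 = 6
x3 = s^2 - 2 x1 mod 13 = 6^2 - 2*1 = 8
y3 = s (x1 - x3) - y1 mod 13 = 6 * (1 - 8) - 4 = 6

2P = (8, 6)


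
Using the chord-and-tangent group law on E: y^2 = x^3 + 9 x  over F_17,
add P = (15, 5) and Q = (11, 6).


P != Q, so use the chord formula.
s = (y2 - y1) / (x2 - x1) = (1) / (13) mod 17 = 4
x3 = s^2 - x1 - x2 mod 17 = 4^2 - 15 - 11 = 7
y3 = s (x1 - x3) - y1 mod 17 = 4 * (15 - 7) - 5 = 10

P + Q = (7, 10)


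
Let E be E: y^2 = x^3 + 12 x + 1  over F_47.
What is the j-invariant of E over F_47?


Delta = -16(4 a^3 + 27 b^2) mod 47 = 37
-1728 * (4 a)^3 = -1728 * (4*12)^3 mod 47 = 11
j = 11 * 37^(-1) mod 47 = 13

j = 13 (mod 47)


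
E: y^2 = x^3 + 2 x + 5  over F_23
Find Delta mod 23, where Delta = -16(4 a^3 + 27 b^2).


4 a^3 + 27 b^2 = 4*2^3 + 27*5^2 = 32 + 675 = 707
Delta = -16 * (707) = -11312
Delta mod 23 = 4

Delta = 4 (mod 23)


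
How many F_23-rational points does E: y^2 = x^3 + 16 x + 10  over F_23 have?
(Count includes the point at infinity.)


For each x in F_23, count y with y^2 = x^3 + 16 x + 10 mod 23:
  x = 1: RHS = 4, y in [2, 21]  -> 2 point(s)
  x = 2: RHS = 4, y in [2, 21]  -> 2 point(s)
  x = 3: RHS = 16, y in [4, 19]  -> 2 point(s)
  x = 4: RHS = 0, y in [0]  -> 1 point(s)
  x = 5: RHS = 8, y in [10, 13]  -> 2 point(s)
  x = 6: RHS = 0, y in [0]  -> 1 point(s)
  x = 8: RHS = 6, y in [11, 12]  -> 2 point(s)
  x = 9: RHS = 9, y in [3, 20]  -> 2 point(s)
  x = 13: RHS = 0, y in [0]  -> 1 point(s)
  x = 18: RHS = 12, y in [9, 14]  -> 2 point(s)
  x = 20: RHS = 4, y in [2, 21]  -> 2 point(s)
  x = 21: RHS = 16, y in [4, 19]  -> 2 point(s)
  x = 22: RHS = 16, y in [4, 19]  -> 2 point(s)
Affine points: 23. Add the point at infinity: total = 24.

#E(F_23) = 24


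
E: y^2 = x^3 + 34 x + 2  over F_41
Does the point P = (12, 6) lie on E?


Check whether y^2 = x^3 + 34 x + 2 (mod 41) for (x, y) = (12, 6).
LHS: y^2 = 6^2 mod 41 = 36
RHS: x^3 + 34 x + 2 = 12^3 + 34*12 + 2 mod 41 = 6
LHS != RHS

No, not on the curve


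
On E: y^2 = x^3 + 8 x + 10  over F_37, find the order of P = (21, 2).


Compute successive multiples of P until we hit O:
  1P = (21, 2)
  2P = (2, 21)
  3P = (15, 29)
  4P = (12, 13)
  5P = (16, 33)
  6P = (34, 12)
  7P = (22, 20)
  8P = (22, 17)
  ... (continuing to 15P)
  15P = O

ord(P) = 15


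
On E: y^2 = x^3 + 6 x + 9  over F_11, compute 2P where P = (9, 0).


k = 2 = 10_2 (binary, LSB first: 01)
Double-and-add from P = (9, 0):
  bit 0 = 0: acc unchanged = O
  bit 1 = 1: acc = O + O = O

2P = O


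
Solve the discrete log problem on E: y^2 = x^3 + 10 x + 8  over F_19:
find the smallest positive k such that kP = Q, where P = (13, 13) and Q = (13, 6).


Enumerate multiples of P until we hit Q = (13, 6):
  1P = (13, 13)
  2P = (10, 5)
  3P = (1, 0)
  4P = (10, 14)
  5P = (13, 6)
Match found at i = 5.

k = 5


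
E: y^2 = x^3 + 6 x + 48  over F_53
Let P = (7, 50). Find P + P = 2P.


Doubling: s = (3 x1^2 + a) / (2 y1)
s = (3*7^2 + 6) / (2*50) mod 53 = 1
x3 = s^2 - 2 x1 mod 53 = 1^2 - 2*7 = 40
y3 = s (x1 - x3) - y1 mod 53 = 1 * (7 - 40) - 50 = 23

2P = (40, 23)


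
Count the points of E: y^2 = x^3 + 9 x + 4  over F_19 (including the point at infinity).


For each x in F_19, count y with y^2 = x^3 + 9 x + 4 mod 19:
  x = 0: RHS = 4, y in [2, 17]  -> 2 point(s)
  x = 2: RHS = 11, y in [7, 12]  -> 2 point(s)
  x = 3: RHS = 1, y in [1, 18]  -> 2 point(s)
  x = 4: RHS = 9, y in [3, 16]  -> 2 point(s)
  x = 7: RHS = 11, y in [7, 12]  -> 2 point(s)
  x = 9: RHS = 16, y in [4, 15]  -> 2 point(s)
  x = 10: RHS = 11, y in [7, 12]  -> 2 point(s)
  x = 11: RHS = 9, y in [3, 16]  -> 2 point(s)
  x = 12: RHS = 16, y in [4, 15]  -> 2 point(s)
  x = 13: RHS = 0, y in [0]  -> 1 point(s)
  x = 14: RHS = 5, y in [9, 10]  -> 2 point(s)
  x = 16: RHS = 7, y in [8, 11]  -> 2 point(s)
  x = 17: RHS = 16, y in [4, 15]  -> 2 point(s)
Affine points: 25. Add the point at infinity: total = 26.

#E(F_19) = 26


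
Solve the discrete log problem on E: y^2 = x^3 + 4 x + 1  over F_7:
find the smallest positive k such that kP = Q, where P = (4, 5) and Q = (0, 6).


Enumerate multiples of P until we hit Q = (0, 6):
  1P = (4, 5)
  2P = (0, 6)
Match found at i = 2.

k = 2


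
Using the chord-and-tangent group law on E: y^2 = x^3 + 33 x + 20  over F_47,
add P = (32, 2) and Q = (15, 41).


P != Q, so use the chord formula.
s = (y2 - y1) / (x2 - x1) = (39) / (30) mod 47 = 6
x3 = s^2 - x1 - x2 mod 47 = 6^2 - 32 - 15 = 36
y3 = s (x1 - x3) - y1 mod 47 = 6 * (32 - 36) - 2 = 21

P + Q = (36, 21)


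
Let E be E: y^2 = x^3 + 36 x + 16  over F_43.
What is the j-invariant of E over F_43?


Delta = -16(4 a^3 + 27 b^2) mod 43 = 26
-1728 * (4 a)^3 = -1728 * (4*36)^3 mod 43 = 4
j = 4 * 26^(-1) mod 43 = 20

j = 20 (mod 43)


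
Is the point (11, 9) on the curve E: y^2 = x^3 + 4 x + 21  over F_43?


Check whether y^2 = x^3 + 4 x + 21 (mod 43) for (x, y) = (11, 9).
LHS: y^2 = 9^2 mod 43 = 38
RHS: x^3 + 4 x + 21 = 11^3 + 4*11 + 21 mod 43 = 20
LHS != RHS

No, not on the curve


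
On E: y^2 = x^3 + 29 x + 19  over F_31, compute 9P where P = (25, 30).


k = 9 = 1001_2 (binary, LSB first: 1001)
Double-and-add from P = (25, 30):
  bit 0 = 1: acc = O + (25, 30) = (25, 30)
  bit 1 = 0: acc unchanged = (25, 30)
  bit 2 = 0: acc unchanged = (25, 30)
  bit 3 = 1: acc = (25, 30) + (0, 22) = (25, 1)

9P = (25, 1)


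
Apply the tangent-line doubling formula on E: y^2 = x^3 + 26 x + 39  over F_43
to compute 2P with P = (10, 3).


Doubling: s = (3 x1^2 + a) / (2 y1)
s = (3*10^2 + 26) / (2*3) mod 43 = 40
x3 = s^2 - 2 x1 mod 43 = 40^2 - 2*10 = 32
y3 = s (x1 - x3) - y1 mod 43 = 40 * (10 - 32) - 3 = 20

2P = (32, 20)


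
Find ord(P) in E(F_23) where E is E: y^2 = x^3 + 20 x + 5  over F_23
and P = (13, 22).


Compute successive multiples of P until we hit O:
  1P = (13, 22)
  2P = (21, 16)
  3P = (14, 19)
  4P = (5, 0)
  5P = (14, 4)
  6P = (21, 7)
  7P = (13, 1)
  8P = O

ord(P) = 8


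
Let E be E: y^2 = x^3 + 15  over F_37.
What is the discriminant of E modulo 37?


4 a^3 + 27 b^2 = 4*0^3 + 27*15^2 = 0 + 6075 = 6075
Delta = -16 * (6075) = -97200
Delta mod 37 = 36

Delta = 36 (mod 37)


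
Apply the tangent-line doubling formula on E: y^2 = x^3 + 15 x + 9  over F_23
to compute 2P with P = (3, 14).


Doubling: s = (3 x1^2 + a) / (2 y1)
s = (3*3^2 + 15) / (2*14) mod 23 = 13
x3 = s^2 - 2 x1 mod 23 = 13^2 - 2*3 = 2
y3 = s (x1 - x3) - y1 mod 23 = 13 * (3 - 2) - 14 = 22

2P = (2, 22)


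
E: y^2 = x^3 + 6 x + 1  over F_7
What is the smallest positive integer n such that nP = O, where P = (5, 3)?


Compute successive multiples of P until we hit O:
  1P = (5, 3)
  2P = (6, 1)
  3P = (0, 1)
  4P = (3, 2)
  5P = (1, 6)
  6P = (2, 0)
  7P = (1, 1)
  8P = (3, 5)
  ... (continuing to 12P)
  12P = O

ord(P) = 12


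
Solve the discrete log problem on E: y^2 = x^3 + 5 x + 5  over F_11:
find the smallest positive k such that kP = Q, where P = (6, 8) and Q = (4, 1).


Enumerate multiples of P until we hit Q = (4, 1):
  1P = (6, 8)
  2P = (2, 1)
  3P = (4, 1)
Match found at i = 3.

k = 3


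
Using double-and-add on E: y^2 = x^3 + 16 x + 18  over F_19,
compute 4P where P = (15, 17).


k = 4 = 100_2 (binary, LSB first: 001)
Double-and-add from P = (15, 17):
  bit 0 = 0: acc unchanged = O
  bit 1 = 0: acc unchanged = O
  bit 2 = 1: acc = O + (2, 18) = (2, 18)

4P = (2, 18)


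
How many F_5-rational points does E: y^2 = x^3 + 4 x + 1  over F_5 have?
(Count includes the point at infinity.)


For each x in F_5, count y with y^2 = x^3 + 4 x + 1 mod 5:
  x = 0: RHS = 1, y in [1, 4]  -> 2 point(s)
  x = 1: RHS = 1, y in [1, 4]  -> 2 point(s)
  x = 3: RHS = 0, y in [0]  -> 1 point(s)
  x = 4: RHS = 1, y in [1, 4]  -> 2 point(s)
Affine points: 7. Add the point at infinity: total = 8.

#E(F_5) = 8


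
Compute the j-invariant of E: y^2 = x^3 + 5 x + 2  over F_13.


Delta = -16(4 a^3 + 27 b^2) mod 13 = 9
-1728 * (4 a)^3 = -1728 * (4*5)^3 mod 13 = 5
j = 5 * 9^(-1) mod 13 = 2

j = 2 (mod 13)


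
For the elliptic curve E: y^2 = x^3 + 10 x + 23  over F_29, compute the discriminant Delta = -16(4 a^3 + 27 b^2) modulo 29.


4 a^3 + 27 b^2 = 4*10^3 + 27*23^2 = 4000 + 14283 = 18283
Delta = -16 * (18283) = -292528
Delta mod 29 = 24

Delta = 24 (mod 29)


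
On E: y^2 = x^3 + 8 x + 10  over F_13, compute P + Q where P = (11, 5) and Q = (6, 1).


P != Q, so use the chord formula.
s = (y2 - y1) / (x2 - x1) = (9) / (8) mod 13 = 6
x3 = s^2 - x1 - x2 mod 13 = 6^2 - 11 - 6 = 6
y3 = s (x1 - x3) - y1 mod 13 = 6 * (11 - 6) - 5 = 12

P + Q = (6, 12)


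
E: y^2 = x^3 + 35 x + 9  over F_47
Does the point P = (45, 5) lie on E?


Check whether y^2 = x^3 + 35 x + 9 (mod 47) for (x, y) = (45, 5).
LHS: y^2 = 5^2 mod 47 = 25
RHS: x^3 + 35 x + 9 = 45^3 + 35*45 + 9 mod 47 = 25
LHS = RHS

Yes, on the curve


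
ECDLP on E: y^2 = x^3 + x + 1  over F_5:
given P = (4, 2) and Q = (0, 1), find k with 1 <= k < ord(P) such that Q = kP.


Enumerate multiples of P until we hit Q = (0, 1):
  1P = (4, 2)
  2P = (3, 4)
  3P = (2, 4)
  4P = (0, 4)
  5P = (0, 1)
Match found at i = 5.

k = 5


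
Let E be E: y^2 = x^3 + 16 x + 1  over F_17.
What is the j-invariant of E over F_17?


Delta = -16(4 a^3 + 27 b^2) mod 17 = 6
-1728 * (4 a)^3 = -1728 * (4*16)^3 mod 17 = 7
j = 7 * 6^(-1) mod 17 = 4

j = 4 (mod 17)


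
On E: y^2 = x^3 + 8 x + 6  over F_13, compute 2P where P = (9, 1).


Doubling: s = (3 x1^2 + a) / (2 y1)
s = (3*9^2 + 8) / (2*1) mod 13 = 2
x3 = s^2 - 2 x1 mod 13 = 2^2 - 2*9 = 12
y3 = s (x1 - x3) - y1 mod 13 = 2 * (9 - 12) - 1 = 6

2P = (12, 6)


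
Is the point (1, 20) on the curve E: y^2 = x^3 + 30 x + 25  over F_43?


Check whether y^2 = x^3 + 30 x + 25 (mod 43) for (x, y) = (1, 20).
LHS: y^2 = 20^2 mod 43 = 13
RHS: x^3 + 30 x + 25 = 1^3 + 30*1 + 25 mod 43 = 13
LHS = RHS

Yes, on the curve


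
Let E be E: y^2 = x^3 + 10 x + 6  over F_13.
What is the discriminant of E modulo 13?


4 a^3 + 27 b^2 = 4*10^3 + 27*6^2 = 4000 + 972 = 4972
Delta = -16 * (4972) = -79552
Delta mod 13 = 8

Delta = 8 (mod 13)


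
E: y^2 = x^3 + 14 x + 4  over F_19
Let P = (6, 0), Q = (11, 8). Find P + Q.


P != Q, so use the chord formula.
s = (y2 - y1) / (x2 - x1) = (8) / (5) mod 19 = 13
x3 = s^2 - x1 - x2 mod 19 = 13^2 - 6 - 11 = 0
y3 = s (x1 - x3) - y1 mod 19 = 13 * (6 - 0) - 0 = 2

P + Q = (0, 2)


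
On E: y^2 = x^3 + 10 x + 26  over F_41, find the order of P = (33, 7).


Compute successive multiples of P until we hit O:
  1P = (33, 7)
  2P = (15, 36)
  3P = (39, 30)
  4P = (19, 33)
  5P = (5, 23)
  6P = (5, 18)
  7P = (19, 8)
  8P = (39, 11)
  ... (continuing to 11P)
  11P = O

ord(P) = 11


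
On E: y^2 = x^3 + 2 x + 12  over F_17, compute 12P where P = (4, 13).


k = 12 = 1100_2 (binary, LSB first: 0011)
Double-and-add from P = (4, 13):
  bit 0 = 0: acc unchanged = O
  bit 1 = 0: acc unchanged = O
  bit 2 = 1: acc = O + (16, 14) = (16, 14)
  bit 3 = 1: acc = (16, 14) + (6, 6) = (14, 8)

12P = (14, 8)


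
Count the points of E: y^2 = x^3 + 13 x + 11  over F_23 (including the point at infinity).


For each x in F_23, count y with y^2 = x^3 + 13 x + 11 mod 23:
  x = 1: RHS = 2, y in [5, 18]  -> 2 point(s)
  x = 3: RHS = 8, y in [10, 13]  -> 2 point(s)
  x = 4: RHS = 12, y in [9, 14]  -> 2 point(s)
  x = 6: RHS = 6, y in [11, 12]  -> 2 point(s)
  x = 7: RHS = 8, y in [10, 13]  -> 2 point(s)
  x = 8: RHS = 6, y in [11, 12]  -> 2 point(s)
  x = 9: RHS = 6, y in [11, 12]  -> 2 point(s)
  x = 11: RHS = 13, y in [6, 17]  -> 2 point(s)
  x = 12: RHS = 9, y in [3, 20]  -> 2 point(s)
  x = 13: RHS = 8, y in [10, 13]  -> 2 point(s)
  x = 14: RHS = 16, y in [4, 19]  -> 2 point(s)
  x = 15: RHS = 16, y in [4, 19]  -> 2 point(s)
  x = 17: RHS = 16, y in [4, 19]  -> 2 point(s)
  x = 21: RHS = 0, y in [0]  -> 1 point(s)
Affine points: 27. Add the point at infinity: total = 28.

#E(F_23) = 28


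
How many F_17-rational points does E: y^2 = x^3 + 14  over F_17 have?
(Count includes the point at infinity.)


For each x in F_17, count y with y^2 = x^3 + 0 x + 14 mod 17:
  x = 1: RHS = 15, y in [7, 10]  -> 2 point(s)
  x = 6: RHS = 9, y in [3, 14]  -> 2 point(s)
  x = 7: RHS = 0, y in [0]  -> 1 point(s)
  x = 8: RHS = 16, y in [4, 13]  -> 2 point(s)
  x = 11: RHS = 2, y in [6, 11]  -> 2 point(s)
  x = 12: RHS = 8, y in [5, 12]  -> 2 point(s)
  x = 13: RHS = 1, y in [1, 16]  -> 2 point(s)
  x = 14: RHS = 4, y in [2, 15]  -> 2 point(s)
  x = 16: RHS = 13, y in [8, 9]  -> 2 point(s)
Affine points: 17. Add the point at infinity: total = 18.

#E(F_17) = 18


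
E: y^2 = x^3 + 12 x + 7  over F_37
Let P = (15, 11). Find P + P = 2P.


Doubling: s = (3 x1^2 + a) / (2 y1)
s = (3*15^2 + 12) / (2*11) mod 37 = 6
x3 = s^2 - 2 x1 mod 37 = 6^2 - 2*15 = 6
y3 = s (x1 - x3) - y1 mod 37 = 6 * (15 - 6) - 11 = 6

2P = (6, 6)


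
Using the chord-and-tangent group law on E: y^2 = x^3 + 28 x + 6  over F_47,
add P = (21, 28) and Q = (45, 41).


P != Q, so use the chord formula.
s = (y2 - y1) / (x2 - x1) = (13) / (24) mod 47 = 26
x3 = s^2 - x1 - x2 mod 47 = 26^2 - 21 - 45 = 46
y3 = s (x1 - x3) - y1 mod 47 = 26 * (21 - 46) - 28 = 27

P + Q = (46, 27)


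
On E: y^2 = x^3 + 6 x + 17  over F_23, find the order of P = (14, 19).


Compute successive multiples of P until we hit O:
  1P = (14, 19)
  2P = (1, 22)
  3P = (12, 0)
  4P = (1, 1)
  5P = (14, 4)
  6P = O

ord(P) = 6


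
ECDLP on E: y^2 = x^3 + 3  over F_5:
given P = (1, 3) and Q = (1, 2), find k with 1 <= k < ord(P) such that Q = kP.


Enumerate multiples of P until we hit Q = (1, 2):
  1P = (1, 3)
  2P = (2, 4)
  3P = (3, 0)
  4P = (2, 1)
  5P = (1, 2)
Match found at i = 5.

k = 5


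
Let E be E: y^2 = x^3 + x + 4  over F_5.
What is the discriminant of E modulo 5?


4 a^3 + 27 b^2 = 4*1^3 + 27*4^2 = 4 + 432 = 436
Delta = -16 * (436) = -6976
Delta mod 5 = 4

Delta = 4 (mod 5)


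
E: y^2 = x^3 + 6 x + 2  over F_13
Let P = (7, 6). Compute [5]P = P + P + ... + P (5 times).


k = 5 = 101_2 (binary, LSB first: 101)
Double-and-add from P = (7, 6):
  bit 0 = 1: acc = O + (7, 6) = (7, 6)
  bit 1 = 0: acc unchanged = (7, 6)
  bit 2 = 1: acc = (7, 6) + (1, 10) = (4, 5)

5P = (4, 5)


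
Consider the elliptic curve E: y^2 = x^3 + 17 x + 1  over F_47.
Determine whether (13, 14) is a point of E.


Check whether y^2 = x^3 + 17 x + 1 (mod 47) for (x, y) = (13, 14).
LHS: y^2 = 14^2 mod 47 = 8
RHS: x^3 + 17 x + 1 = 13^3 + 17*13 + 1 mod 47 = 22
LHS != RHS

No, not on the curve


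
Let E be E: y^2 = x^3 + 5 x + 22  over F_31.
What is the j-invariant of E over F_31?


Delta = -16(4 a^3 + 27 b^2) mod 31 = 5
-1728 * (4 a)^3 = -1728 * (4*5)^3 mod 31 = 16
j = 16 * 5^(-1) mod 31 = 28

j = 28 (mod 31)


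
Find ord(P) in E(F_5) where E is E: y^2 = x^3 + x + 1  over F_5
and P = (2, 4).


Compute successive multiples of P until we hit O:
  1P = (2, 4)
  2P = (2, 1)
  3P = O

ord(P) = 3


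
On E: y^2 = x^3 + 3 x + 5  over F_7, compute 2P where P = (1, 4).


Doubling: s = (3 x1^2 + a) / (2 y1)
s = (3*1^2 + 3) / (2*4) mod 7 = 6
x3 = s^2 - 2 x1 mod 7 = 6^2 - 2*1 = 6
y3 = s (x1 - x3) - y1 mod 7 = 6 * (1 - 6) - 4 = 1

2P = (6, 1)


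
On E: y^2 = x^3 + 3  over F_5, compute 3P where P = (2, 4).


k = 3 = 11_2 (binary, LSB first: 11)
Double-and-add from P = (2, 4):
  bit 0 = 1: acc = O + (2, 4) = (2, 4)
  bit 1 = 1: acc = (2, 4) + (2, 1) = O

3P = O


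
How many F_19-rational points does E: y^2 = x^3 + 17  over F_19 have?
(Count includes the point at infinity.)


For each x in F_19, count y with y^2 = x^3 + 0 x + 17 mod 19:
  x = 0: RHS = 17, y in [6, 13]  -> 2 point(s)
  x = 2: RHS = 6, y in [5, 14]  -> 2 point(s)
  x = 3: RHS = 6, y in [5, 14]  -> 2 point(s)
  x = 4: RHS = 5, y in [9, 10]  -> 2 point(s)
  x = 5: RHS = 9, y in [3, 16]  -> 2 point(s)
  x = 6: RHS = 5, y in [9, 10]  -> 2 point(s)
  x = 8: RHS = 16, y in [4, 15]  -> 2 point(s)
  x = 9: RHS = 5, y in [9, 10]  -> 2 point(s)
  x = 12: RHS = 16, y in [4, 15]  -> 2 point(s)
  x = 14: RHS = 6, y in [5, 14]  -> 2 point(s)
  x = 16: RHS = 9, y in [3, 16]  -> 2 point(s)
  x = 17: RHS = 9, y in [3, 16]  -> 2 point(s)
  x = 18: RHS = 16, y in [4, 15]  -> 2 point(s)
Affine points: 26. Add the point at infinity: total = 27.

#E(F_19) = 27


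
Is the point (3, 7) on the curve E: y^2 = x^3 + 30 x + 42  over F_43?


Check whether y^2 = x^3 + 30 x + 42 (mod 43) for (x, y) = (3, 7).
LHS: y^2 = 7^2 mod 43 = 6
RHS: x^3 + 30 x + 42 = 3^3 + 30*3 + 42 mod 43 = 30
LHS != RHS

No, not on the curve


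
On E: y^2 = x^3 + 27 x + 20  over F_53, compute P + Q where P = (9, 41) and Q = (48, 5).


P != Q, so use the chord formula.
s = (y2 - y1) / (x2 - x1) = (17) / (39) mod 53 = 48
x3 = s^2 - x1 - x2 mod 53 = 48^2 - 9 - 48 = 21
y3 = s (x1 - x3) - y1 mod 53 = 48 * (9 - 21) - 41 = 19

P + Q = (21, 19)


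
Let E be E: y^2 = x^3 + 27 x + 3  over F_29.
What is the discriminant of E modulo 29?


4 a^3 + 27 b^2 = 4*27^3 + 27*3^2 = 78732 + 243 = 78975
Delta = -16 * (78975) = -1263600
Delta mod 29 = 17

Delta = 17 (mod 29)


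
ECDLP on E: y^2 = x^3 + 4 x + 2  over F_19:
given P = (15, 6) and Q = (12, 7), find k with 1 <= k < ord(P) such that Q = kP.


Enumerate multiples of P until we hit Q = (12, 7):
  1P = (15, 6)
  2P = (12, 7)
Match found at i = 2.

k = 2


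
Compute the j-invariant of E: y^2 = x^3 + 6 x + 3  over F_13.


Delta = -16(4 a^3 + 27 b^2) mod 13 = 7
-1728 * (4 a)^3 = -1728 * (4*6)^3 mod 13 = 5
j = 5 * 7^(-1) mod 13 = 10

j = 10 (mod 13)


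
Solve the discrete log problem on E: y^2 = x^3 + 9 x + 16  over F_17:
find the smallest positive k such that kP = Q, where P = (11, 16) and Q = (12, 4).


Enumerate multiples of P until we hit Q = (12, 4):
  1P = (11, 16)
  2P = (13, 16)
  3P = (10, 1)
  4P = (0, 13)
  5P = (2, 5)
  6P = (12, 13)
  7P = (3, 11)
  8P = (1, 3)
  9P = (14, 9)
  10P = (5, 4)
  11P = (5, 13)
  12P = (14, 8)
  13P = (1, 14)
  14P = (3, 6)
  15P = (12, 4)
Match found at i = 15.

k = 15


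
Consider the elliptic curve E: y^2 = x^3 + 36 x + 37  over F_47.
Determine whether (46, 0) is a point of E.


Check whether y^2 = x^3 + 36 x + 37 (mod 47) for (x, y) = (46, 0).
LHS: y^2 = 0^2 mod 47 = 0
RHS: x^3 + 36 x + 37 = 46^3 + 36*46 + 37 mod 47 = 0
LHS = RHS

Yes, on the curve
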